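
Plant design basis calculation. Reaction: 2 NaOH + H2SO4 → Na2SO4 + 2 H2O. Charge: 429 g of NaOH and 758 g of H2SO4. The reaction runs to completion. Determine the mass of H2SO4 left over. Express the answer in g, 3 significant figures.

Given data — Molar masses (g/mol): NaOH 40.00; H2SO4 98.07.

232 g

n(NaOH) = 429.0 / 40.00 = 10.73 mol
n(H2SO4) = 758.0 / 98.07 = 7.729 mol
n/ν → NaOH: 5.365, H2SO4: 7.729; NaOH is limiting.
H2SO4 consumed = (1/2) × 10.73 = 5.365 mol
H2SO4 remaining = 7.729 − 5.365 = 2.364 mol
mass = 2.364 × 98.07 = 231.8 g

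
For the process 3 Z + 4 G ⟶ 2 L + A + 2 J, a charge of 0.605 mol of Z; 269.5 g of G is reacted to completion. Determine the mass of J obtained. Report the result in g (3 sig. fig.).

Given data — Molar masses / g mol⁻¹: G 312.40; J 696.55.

n(Z) = 0.6050 mol
n(G) = 269.5 / 312.40 = 0.8627 mol
n/ν for Z = 0.6050/3 = 0.2017
n/ν for G = 0.8627/4 = 0.2157
Smallest n/ν is Z → limiting reagent.
n(J) = (2/3) × 0.6050 = 0.4033 mol
mass = 0.4033 × 696.55 = 280.9 g

281 g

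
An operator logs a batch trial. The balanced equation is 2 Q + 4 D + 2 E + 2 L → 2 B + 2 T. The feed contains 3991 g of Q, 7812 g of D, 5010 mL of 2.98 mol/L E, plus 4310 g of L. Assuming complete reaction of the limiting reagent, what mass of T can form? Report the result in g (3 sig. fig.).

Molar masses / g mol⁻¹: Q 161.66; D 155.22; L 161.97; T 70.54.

1050 g

n(Q) = 3991 / 161.66 = 24.69 mol
n(D) = 7812 / 155.22 = 50.33 mol
n(E) = 2.98 × 5010/1000 = 14.93 mol
n(L) = 4310 / 161.97 = 26.61 mol
n/ν for Q = 24.69/2 = 12.35
n/ν for D = 50.33/4 = 12.58
n/ν for E = 14.93/2 = 7.465
n/ν for L = 26.61/2 = 13.31
Smallest n/ν is E → limiting reagent.
n(T) = (2/2) × 14.93 = 14.93 mol
mass = 14.93 × 70.54 = 1053 g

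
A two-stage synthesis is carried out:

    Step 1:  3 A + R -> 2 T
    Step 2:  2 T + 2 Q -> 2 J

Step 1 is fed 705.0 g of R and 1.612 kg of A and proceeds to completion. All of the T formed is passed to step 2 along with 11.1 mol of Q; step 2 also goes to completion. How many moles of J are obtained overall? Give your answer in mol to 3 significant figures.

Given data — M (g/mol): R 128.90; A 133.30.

8.06 mol

Step 1:
n(R) = 705.0 / 128.90 = 5.469 mol
n(A) = 1.612×1000 / 133.30 = 12.09 mol
n/ν for R = 5.469/1 = 5.469
n/ν for A = 12.09/3 = 4.030
Smallest n/ν is A → limiting reagent.
n(T) produced = (2/3) × 12.09 = 8.060 mol
Step 2:
n(T) available = 8.060 mol
n(Q) = 11.10 mol
n/ν for T = 8.060/2 = 4.030
n/ν for Q = 11.10/2 = 5.550
Smallest n/ν is T → limiting reagent.
n(J) = (2/2) × 8.060 = 8.060 mol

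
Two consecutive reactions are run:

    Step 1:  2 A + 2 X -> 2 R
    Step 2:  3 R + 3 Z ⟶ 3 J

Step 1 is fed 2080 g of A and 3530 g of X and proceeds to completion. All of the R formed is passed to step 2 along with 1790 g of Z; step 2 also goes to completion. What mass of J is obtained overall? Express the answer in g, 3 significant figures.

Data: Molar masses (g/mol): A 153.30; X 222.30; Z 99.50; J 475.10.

Step 1:
n(A) = 2080 / 153.30 = 13.57 mol
n(X) = 3530 / 222.30 = 15.88 mol
n/ν for A = 13.57/2 = 6.785
n/ν for X = 15.88/2 = 7.940
Smallest n/ν is A → limiting reagent.
n(R) produced = (2/2) × 13.57 = 13.57 mol
Step 2:
n(R) available = 13.57 mol
n(Z) = 1790 / 99.50 = 17.99 mol
n/ν for R = 13.57/3 = 4.523
n/ν for Z = 17.99/3 = 5.997
Smallest n/ν is R → limiting reagent.
n(J) = (3/3) × 13.57 = 13.57 mol
mass = 13.57 × 475.10 = 6447 g

6450 g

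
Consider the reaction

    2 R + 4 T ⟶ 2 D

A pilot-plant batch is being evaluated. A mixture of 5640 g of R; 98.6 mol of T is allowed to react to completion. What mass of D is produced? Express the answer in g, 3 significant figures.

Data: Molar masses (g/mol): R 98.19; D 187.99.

9270 g

n(R) = 5640 / 98.19 = 57.44 mol
n(T) = 98.60 mol
n/ν → R: 28.72, T: 24.65; T is limiting.
n(D) = (2/4) × 98.60 = 49.30 mol
mass = 49.30 × 187.99 = 9268 g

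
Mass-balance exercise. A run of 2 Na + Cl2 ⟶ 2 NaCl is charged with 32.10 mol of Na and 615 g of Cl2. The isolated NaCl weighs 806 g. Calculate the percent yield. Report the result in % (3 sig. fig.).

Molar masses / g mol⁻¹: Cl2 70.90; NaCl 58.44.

79.5 %

n(Na) = 32.10 mol
n(Cl2) = 615.0 / 70.90 = 8.674 mol
n/ν for Na = 32.10/2 = 16.05
n/ν for Cl2 = 8.674/1 = 8.674
Smallest n/ν is Cl2 → limiting reagent.
theoretical n(NaCl) = (2/1) × 8.674 = 17.35 mol → 1014 g
% yield = 806 / 1014 × 100 = 79.49 %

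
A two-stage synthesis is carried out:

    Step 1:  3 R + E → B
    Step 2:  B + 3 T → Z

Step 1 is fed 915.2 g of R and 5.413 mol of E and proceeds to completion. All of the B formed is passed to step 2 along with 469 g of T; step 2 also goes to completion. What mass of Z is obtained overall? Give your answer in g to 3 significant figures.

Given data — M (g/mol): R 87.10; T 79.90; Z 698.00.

1370 g

Step 1:
n(R) = 915.2 / 87.10 = 10.51 mol
n(E) = 5.413 mol
n/ν → R: 3.503, E: 5.413; R is limiting.
n(B) produced = (1/3) × 10.51 = 3.503 mol
Step 2:
n(B) available = 3.503 mol
n(T) = 469.0 / 79.90 = 5.870 mol
n/ν → B: 3.503, T: 1.957; T is limiting.
n(Z) = (1/3) × 5.870 = 1.957 mol
mass = 1.957 × 698.00 = 1366 g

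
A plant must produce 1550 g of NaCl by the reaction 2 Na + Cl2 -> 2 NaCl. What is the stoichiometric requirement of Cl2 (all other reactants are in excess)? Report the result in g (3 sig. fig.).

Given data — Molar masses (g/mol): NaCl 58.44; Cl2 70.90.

940 g

n(NaCl) = 1550 / 58.44 = 26.52 mol
n(Cl2) = (1/2) × 26.52 = 13.26 mol
mass = 13.26 × 70.90 = 940.1 g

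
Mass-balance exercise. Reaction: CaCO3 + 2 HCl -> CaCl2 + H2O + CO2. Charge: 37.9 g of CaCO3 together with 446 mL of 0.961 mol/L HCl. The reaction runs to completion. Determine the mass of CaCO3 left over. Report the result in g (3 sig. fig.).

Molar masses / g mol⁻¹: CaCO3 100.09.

n(CaCO3) = 37.90 / 100.09 = 0.3787 mol
n(HCl) = 0.961 × 446.0/1000 = 0.4286 mol
n/ν → CaCO3: 0.3787, HCl: 0.2143; HCl is limiting.
CaCO3 consumed = (1/2) × 0.4286 = 0.2143 mol
CaCO3 remaining = 0.3787 − 0.2143 = 0.1644 mol
mass = 0.1644 × 100.09 = 16.45 g

16.5 g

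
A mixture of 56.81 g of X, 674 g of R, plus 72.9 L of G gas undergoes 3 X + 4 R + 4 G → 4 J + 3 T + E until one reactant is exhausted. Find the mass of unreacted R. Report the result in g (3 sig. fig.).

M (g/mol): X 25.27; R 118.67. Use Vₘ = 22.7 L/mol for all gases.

318 g

n(X) = 56.81 / 25.27 = 2.248 mol
n(R) = 674.0 / 118.67 = 5.680 mol
n(G) = 72.90 / 22.7 = 3.211 mol
n/ν for X = 2.248/3 = 0.7493
n/ν for R = 5.680/4 = 1.420
n/ν for G = 3.211/4 = 0.8028
Smallest n/ν is X → limiting reagent.
R consumed = (4/3) × 2.248 = 2.997 mol
R remaining = 5.680 − 2.997 = 2.683 mol
mass = 2.683 × 118.67 = 318.4 g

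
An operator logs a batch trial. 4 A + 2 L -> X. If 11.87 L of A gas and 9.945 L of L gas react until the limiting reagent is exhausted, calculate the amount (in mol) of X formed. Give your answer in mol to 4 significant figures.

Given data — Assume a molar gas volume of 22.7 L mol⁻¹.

0.1307 mol

n(A) = 11.87 / 22.7 = 0.5229 mol
n(L) = 9.945 / 22.7 = 0.4381 mol
n/ν for A = 0.5229/4 = 0.1307
n/ν for L = 0.4381/2 = 0.2191
Smallest n/ν is A → limiting reagent.
n(X) = (1/4) × 0.5229 = 0.1307 mol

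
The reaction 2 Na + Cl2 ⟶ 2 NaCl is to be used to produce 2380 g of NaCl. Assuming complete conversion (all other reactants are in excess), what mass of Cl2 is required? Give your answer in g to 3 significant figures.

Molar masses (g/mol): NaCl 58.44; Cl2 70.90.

n(NaCl) = 2380 / 58.44 = 40.73 mol
n(Cl2) = (1/2) × 40.73 = 20.37 mol
mass = 20.37 × 70.90 = 1444 g

1440 g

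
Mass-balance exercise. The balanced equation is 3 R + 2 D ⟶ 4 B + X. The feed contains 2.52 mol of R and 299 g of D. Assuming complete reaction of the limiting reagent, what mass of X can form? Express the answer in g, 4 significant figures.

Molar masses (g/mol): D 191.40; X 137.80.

n(R) = 2.520 mol
n(D) = 299.0 / 191.40 = 1.562 mol
n/ν for R = 2.520/3 = 0.8400
n/ν for D = 1.562/2 = 0.7810
Smallest n/ν is D → limiting reagent.
n(X) = (1/2) × 1.562 = 0.7810 mol
mass = 0.7810 × 137.80 = 107.6 g

107.6 g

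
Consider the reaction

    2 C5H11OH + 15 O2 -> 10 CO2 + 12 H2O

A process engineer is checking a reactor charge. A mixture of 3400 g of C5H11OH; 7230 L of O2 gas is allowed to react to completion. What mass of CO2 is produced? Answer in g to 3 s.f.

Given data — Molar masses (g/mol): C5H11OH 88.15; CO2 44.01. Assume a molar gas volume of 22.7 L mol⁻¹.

n(C5H11OH) = 3400 / 88.15 = 38.57 mol
n(O2) = 7230 / 22.7 = 318.5 mol
n/ν for C5H11OH = 38.57/2 = 19.29
n/ν for O2 = 318.5/15 = 21.23
Smallest n/ν is C5H11OH → limiting reagent.
n(CO2) = (10/2) × 38.57 = 192.9 mol
mass = 192.9 × 44.01 = 8490 g

8490 g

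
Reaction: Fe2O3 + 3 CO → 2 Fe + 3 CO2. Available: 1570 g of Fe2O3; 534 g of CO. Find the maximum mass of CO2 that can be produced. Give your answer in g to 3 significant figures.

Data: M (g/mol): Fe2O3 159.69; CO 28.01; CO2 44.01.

839 g

n(Fe2O3) = 1570 / 159.69 = 9.832 mol
n(CO) = 534.0 / 28.01 = 19.06 mol
n/ν for Fe2O3 = 9.832/1 = 9.832
n/ν for CO = 19.06/3 = 6.353
Smallest n/ν is CO → limiting reagent.
n(CO2) = (3/3) × 19.06 = 19.06 mol
mass = 19.06 × 44.01 = 838.8 g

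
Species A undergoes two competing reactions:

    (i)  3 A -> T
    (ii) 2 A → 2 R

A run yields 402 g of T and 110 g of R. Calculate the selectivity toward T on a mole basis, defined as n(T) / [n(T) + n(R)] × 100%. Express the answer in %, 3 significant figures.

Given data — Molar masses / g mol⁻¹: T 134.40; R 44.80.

n(T) = 402 / 134.40 = 2.991 mol
n(R) = 110 / 44.80 = 2.455 mol
selectivity = 2.991/(2.991+2.455) × 100 = 54.92 %

54.9 %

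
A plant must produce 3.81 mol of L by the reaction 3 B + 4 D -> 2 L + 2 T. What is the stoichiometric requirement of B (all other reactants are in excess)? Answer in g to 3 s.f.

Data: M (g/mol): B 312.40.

1790 g

n(L) = 3.810 mol
n(B) = (3/2) × 3.810 = 5.715 mol
mass = 5.715 × 312.40 = 1785 g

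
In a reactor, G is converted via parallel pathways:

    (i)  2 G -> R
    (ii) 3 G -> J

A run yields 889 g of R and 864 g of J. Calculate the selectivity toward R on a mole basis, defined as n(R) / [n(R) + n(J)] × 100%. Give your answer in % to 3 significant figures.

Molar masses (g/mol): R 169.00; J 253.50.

n(R) = 889 / 169.00 = 5.260 mol
n(J) = 864 / 253.50 = 3.408 mol
selectivity = 5.260/(5.260+3.408) × 100 = 60.68 %

60.7 %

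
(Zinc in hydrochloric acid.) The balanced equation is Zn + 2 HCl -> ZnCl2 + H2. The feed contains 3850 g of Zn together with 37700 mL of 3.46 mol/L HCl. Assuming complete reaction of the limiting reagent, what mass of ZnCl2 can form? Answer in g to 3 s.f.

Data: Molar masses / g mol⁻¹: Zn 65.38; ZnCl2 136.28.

n(Zn) = 3850 / 65.38 = 58.89 mol
n(HCl) = 3.46 × 37700/1000 = 130.4 mol
n/ν → Zn: 58.89, HCl: 65.20; Zn is limiting.
n(ZnCl2) = (1/1) × 58.89 = 58.89 mol
mass = 58.89 × 136.28 = 8026 g

8030 g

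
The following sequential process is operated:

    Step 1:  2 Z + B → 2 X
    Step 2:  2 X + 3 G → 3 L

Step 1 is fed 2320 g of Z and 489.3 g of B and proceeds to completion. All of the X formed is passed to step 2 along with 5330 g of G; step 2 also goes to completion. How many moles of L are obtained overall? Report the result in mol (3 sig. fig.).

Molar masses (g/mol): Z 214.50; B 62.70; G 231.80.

Step 1:
n(Z) = 2320 / 214.50 = 10.82 mol
n(B) = 489.3 / 62.70 = 7.804 mol
n/ν for Z = 10.82/2 = 5.410
n/ν for B = 7.804/1 = 7.804
Smallest n/ν is Z → limiting reagent.
n(X) produced = (2/2) × 10.82 = 10.82 mol
Step 2:
n(X) available = 10.82 mol
n(G) = 5330 / 231.80 = 22.99 mol
n/ν for X = 10.82/2 = 5.410
n/ν for G = 22.99/3 = 7.663
Smallest n/ν is X → limiting reagent.
n(L) = (3/2) × 10.82 = 16.23 mol

16.2 mol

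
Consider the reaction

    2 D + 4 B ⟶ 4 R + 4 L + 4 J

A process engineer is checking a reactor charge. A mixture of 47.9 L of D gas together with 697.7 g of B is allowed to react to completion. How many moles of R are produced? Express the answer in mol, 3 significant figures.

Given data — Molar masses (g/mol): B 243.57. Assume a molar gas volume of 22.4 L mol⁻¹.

2.86 mol

n(D) = 47.90 / 22.4 = 2.138 mol
n(B) = 697.7 / 243.57 = 2.864 mol
n/ν for D = 2.138/2 = 1.069
n/ν for B = 2.864/4 = 0.7160
Smallest n/ν is B → limiting reagent.
n(R) = (4/4) × 2.864 = 2.864 mol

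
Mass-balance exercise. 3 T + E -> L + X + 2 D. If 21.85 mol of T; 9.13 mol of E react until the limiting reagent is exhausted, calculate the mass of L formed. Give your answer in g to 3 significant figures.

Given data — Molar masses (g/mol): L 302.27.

2200 g

n(T) = 21.85 mol
n(E) = 9.130 mol
n/ν → T: 7.283, E: 9.130; T is limiting.
n(L) = (1/3) × 21.85 = 7.283 mol
mass = 7.283 × 302.27 = 2201 g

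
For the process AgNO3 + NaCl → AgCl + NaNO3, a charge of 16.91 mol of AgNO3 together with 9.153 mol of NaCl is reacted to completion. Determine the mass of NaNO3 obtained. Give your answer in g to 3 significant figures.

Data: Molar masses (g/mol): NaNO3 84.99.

778 g

n(AgNO3) = 16.91 mol
n(NaCl) = 9.153 mol
n/ν for AgNO3 = 16.91/1 = 16.91
n/ν for NaCl = 9.153/1 = 9.153
Smallest n/ν is NaCl → limiting reagent.
n(NaNO3) = (1/1) × 9.153 = 9.153 mol
mass = 9.153 × 84.99 = 777.9 g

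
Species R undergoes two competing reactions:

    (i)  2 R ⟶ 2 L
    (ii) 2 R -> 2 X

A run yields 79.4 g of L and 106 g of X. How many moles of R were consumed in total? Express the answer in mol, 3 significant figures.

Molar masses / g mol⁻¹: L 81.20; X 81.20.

2.28 mol

n(L) = 79.4 / 81.20 = 0.9778 mol
n(X) = 106 / 81.20 = 1.305 mol
n(R) via (i) = (2/2)×0.9778 = 0.9778 mol
n(R) via (ii) = (2/2)×1.305 = 1.305 mol
total n(R) = 0.9778 + 1.305 = 2.283 mol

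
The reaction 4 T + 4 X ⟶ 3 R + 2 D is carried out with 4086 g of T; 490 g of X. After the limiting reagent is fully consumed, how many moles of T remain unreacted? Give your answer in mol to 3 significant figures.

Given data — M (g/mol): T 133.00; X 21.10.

n(T) = 4086 / 133.00 = 30.72 mol
n(X) = 490.0 / 21.10 = 23.22 mol
n/ν → T: 7.680, X: 5.805; X is limiting.
T consumed = (4/4) × 23.22 = 23.22 mol
T remaining = 30.72 − 23.22 = 7.500 mol

7.50 mol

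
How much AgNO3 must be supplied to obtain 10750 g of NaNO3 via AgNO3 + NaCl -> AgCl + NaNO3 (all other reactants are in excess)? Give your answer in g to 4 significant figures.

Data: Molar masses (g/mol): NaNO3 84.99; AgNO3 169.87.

n(NaNO3) = 10750 / 84.99 = 126.5 mol
n(AgNO3) = (1/1) × 126.5 = 126.5 mol
mass = 126.5 × 169.87 = 21490 g

21490 g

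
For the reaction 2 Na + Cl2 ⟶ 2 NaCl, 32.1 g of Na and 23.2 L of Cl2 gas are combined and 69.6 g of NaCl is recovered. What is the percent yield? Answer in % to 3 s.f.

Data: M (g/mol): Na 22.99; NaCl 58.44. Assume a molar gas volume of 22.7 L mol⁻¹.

n(Na) = 32.10 / 22.99 = 1.396 mol
n(Cl2) = 23.20 / 22.7 = 1.022 mol
n/ν for Na = 1.396/2 = 0.6980
n/ν for Cl2 = 1.022/1 = 1.022
Smallest n/ν is Na → limiting reagent.
theoretical n(NaCl) = (2/2) × 1.396 = 1.396 mol → 81.58 g
% yield = 69.6 / 81.58 × 100 = 85.32 %

85.3 %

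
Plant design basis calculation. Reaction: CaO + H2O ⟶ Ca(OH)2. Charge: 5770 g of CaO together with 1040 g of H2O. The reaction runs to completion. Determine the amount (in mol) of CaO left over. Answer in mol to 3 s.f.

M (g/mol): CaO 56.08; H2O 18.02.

45.2 mol

n(CaO) = 5770 / 56.08 = 102.9 mol
n(H2O) = 1040 / 18.02 = 57.71 mol
n/ν for CaO = 102.9/1 = 102.9
n/ν for H2O = 57.71/1 = 57.71
Smallest n/ν is H2O → limiting reagent.
CaO consumed = (1/1) × 57.71 = 57.71 mol
CaO remaining = 102.9 − 57.71 = 45.19 mol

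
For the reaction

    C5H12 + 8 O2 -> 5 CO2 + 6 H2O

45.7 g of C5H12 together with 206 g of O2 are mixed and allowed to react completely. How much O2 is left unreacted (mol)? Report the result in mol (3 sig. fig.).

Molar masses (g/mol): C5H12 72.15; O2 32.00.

n(C5H12) = 45.70 / 72.15 = 0.6334 mol
n(O2) = 206.0 / 32.00 = 6.438 mol
n/ν for C5H12 = 0.6334/1 = 0.6334
n/ν for O2 = 6.438/8 = 0.8048
Smallest n/ν is C5H12 → limiting reagent.
O2 consumed = (8/1) × 0.6334 = 5.067 mol
O2 remaining = 6.438 − 5.067 = 1.371 mol

1.37 mol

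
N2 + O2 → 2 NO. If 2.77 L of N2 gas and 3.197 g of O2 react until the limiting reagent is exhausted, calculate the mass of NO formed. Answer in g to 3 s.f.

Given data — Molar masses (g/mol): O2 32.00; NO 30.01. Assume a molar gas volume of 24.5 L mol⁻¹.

n(N2) = 2.770 / 24.5 = 0.1131 mol
n(O2) = 3.197 / 32.00 = 0.09991 mol
n/ν for N2 = 0.1131/1 = 0.1131
n/ν for O2 = 0.09991/1 = 0.09991
Smallest n/ν is O2 → limiting reagent.
n(NO) = (2/1) × 0.09991 = 0.1998 mol
mass = 0.1998 × 30.01 = 5.996 g

6.00 g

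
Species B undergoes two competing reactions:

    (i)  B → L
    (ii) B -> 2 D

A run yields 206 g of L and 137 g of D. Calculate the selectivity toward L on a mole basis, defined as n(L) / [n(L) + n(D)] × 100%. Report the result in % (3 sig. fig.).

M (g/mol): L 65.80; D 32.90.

n(L) = 206 / 65.80 = 3.131 mol
n(D) = 137 / 32.90 = 4.164 mol
selectivity = 3.131/(3.131+4.164) × 100 = 42.92 %

42.9 %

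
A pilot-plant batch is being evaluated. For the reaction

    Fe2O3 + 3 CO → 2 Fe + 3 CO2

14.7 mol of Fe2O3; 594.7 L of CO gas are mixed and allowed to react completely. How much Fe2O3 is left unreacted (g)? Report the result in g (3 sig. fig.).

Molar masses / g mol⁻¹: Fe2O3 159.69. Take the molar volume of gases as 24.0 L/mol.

n(Fe2O3) = 14.70 mol
n(CO) = 594.7 / 24.0 = 24.78 mol
n/ν → Fe2O3: 14.70, CO: 8.260; CO is limiting.
Fe2O3 consumed = (1/3) × 24.78 = 8.260 mol
Fe2O3 remaining = 14.70 − 8.260 = 6.440 mol
mass = 6.440 × 159.69 = 1028 g

1030 g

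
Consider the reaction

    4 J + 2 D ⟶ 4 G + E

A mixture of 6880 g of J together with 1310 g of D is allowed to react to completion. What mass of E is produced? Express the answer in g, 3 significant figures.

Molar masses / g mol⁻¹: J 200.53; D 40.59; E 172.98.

n(J) = 6880 / 200.53 = 34.31 mol
n(D) = 1310 / 40.59 = 32.27 mol
n/ν for J = 34.31/4 = 8.578
n/ν for D = 32.27/2 = 16.14
Smallest n/ν is J → limiting reagent.
n(E) = (1/4) × 34.31 = 8.578 mol
mass = 8.578 × 172.98 = 1484 g

1480 g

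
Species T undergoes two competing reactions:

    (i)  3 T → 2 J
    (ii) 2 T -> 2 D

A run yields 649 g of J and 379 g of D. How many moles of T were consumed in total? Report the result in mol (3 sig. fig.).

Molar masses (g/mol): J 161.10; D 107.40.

n(J) = 649 / 161.10 = 4.029 mol
n(D) = 379 / 107.40 = 3.529 mol
n(T) via (i) = (3/2)×4.029 = 6.044 mol
n(T) via (ii) = (2/2)×3.529 = 3.529 mol
total n(T) = 6.044 + 3.529 = 9.573 mol

9.57 mol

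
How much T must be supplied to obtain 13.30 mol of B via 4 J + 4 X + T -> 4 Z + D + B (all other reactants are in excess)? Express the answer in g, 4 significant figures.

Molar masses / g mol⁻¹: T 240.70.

n(B) = 13.30 mol
n(T) = (1/1) × 13.30 = 13.30 mol
mass = 13.30 × 240.70 = 3201 g

3201 g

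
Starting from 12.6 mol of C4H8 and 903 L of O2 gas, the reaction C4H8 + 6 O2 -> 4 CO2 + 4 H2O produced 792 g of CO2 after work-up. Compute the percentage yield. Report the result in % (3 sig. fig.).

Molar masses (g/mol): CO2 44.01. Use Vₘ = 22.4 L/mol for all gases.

n(C4H8) = 12.60 mol
n(O2) = 903.0 / 22.4 = 40.31 mol
n/ν → C4H8: 12.60, O2: 6.718; O2 is limiting.
theoretical n(CO2) = (4/6) × 40.31 = 26.87 mol → 1183 g
% yield = 792 / 1183 × 100 = 66.95 %

67.0 %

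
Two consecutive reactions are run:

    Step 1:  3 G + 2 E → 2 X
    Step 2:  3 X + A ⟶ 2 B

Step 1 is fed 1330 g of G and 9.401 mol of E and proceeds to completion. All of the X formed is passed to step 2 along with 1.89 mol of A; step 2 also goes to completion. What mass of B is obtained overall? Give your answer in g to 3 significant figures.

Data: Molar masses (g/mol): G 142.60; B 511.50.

1930 g

Step 1:
n(G) = 1330 / 142.60 = 9.327 mol
n(E) = 9.401 mol
n/ν for G = 9.327/3 = 3.109
n/ν for E = 9.401/2 = 4.701
Smallest n/ν is G → limiting reagent.
n(X) produced = (2/3) × 9.327 = 6.218 mol
Step 2:
n(X) available = 6.218 mol
n(A) = 1.890 mol
n/ν for X = 6.218/3 = 2.073
n/ν for A = 1.890/1 = 1.890
Smallest n/ν is A → limiting reagent.
n(B) = (2/1) × 1.890 = 3.780 mol
mass = 3.780 × 511.50 = 1933 g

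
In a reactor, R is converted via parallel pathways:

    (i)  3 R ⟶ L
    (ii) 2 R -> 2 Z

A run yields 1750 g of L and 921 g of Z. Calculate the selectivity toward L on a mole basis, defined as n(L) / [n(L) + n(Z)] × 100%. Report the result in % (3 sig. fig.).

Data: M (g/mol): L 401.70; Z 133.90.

n(L) = 1750 / 401.70 = 4.356 mol
n(Z) = 921 / 133.90 = 6.878 mol
selectivity = 4.356/(4.356+6.878) × 100 = 38.78 %

38.8 %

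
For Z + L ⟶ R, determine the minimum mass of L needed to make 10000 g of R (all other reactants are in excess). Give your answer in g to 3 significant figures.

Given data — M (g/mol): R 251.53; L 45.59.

n(R) = 10000 / 251.53 = 39.76 mol
n(L) = (1/1) × 39.76 = 39.76 mol
mass = 39.76 × 45.59 = 1813 g

1810 g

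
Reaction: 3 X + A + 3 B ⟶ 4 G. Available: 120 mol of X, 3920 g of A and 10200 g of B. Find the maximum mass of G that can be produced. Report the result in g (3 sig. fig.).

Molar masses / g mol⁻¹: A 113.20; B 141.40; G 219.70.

n(X) = 120.0 mol
n(A) = 3920 / 113.20 = 34.63 mol
n(B) = 10200 / 141.40 = 72.14 mol
n/ν for X = 120.0/3 = 40.00
n/ν for A = 34.63/1 = 34.63
n/ν for B = 72.14/3 = 24.05
Smallest n/ν is B → limiting reagent.
n(G) = (4/3) × 72.14 = 96.19 mol
mass = 96.19 × 219.70 = 21130 g

21100 g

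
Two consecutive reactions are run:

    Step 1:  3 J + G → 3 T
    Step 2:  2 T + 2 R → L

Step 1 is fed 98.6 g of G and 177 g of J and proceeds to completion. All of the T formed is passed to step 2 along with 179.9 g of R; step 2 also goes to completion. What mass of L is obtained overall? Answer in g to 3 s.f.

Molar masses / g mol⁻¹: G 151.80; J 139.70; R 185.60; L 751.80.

Step 1:
n(G) = 98.60 / 151.80 = 0.6495 mol
n(J) = 177.0 / 139.70 = 1.267 mol
n/ν → G: 0.6495, J: 0.4223; J is limiting.
n(T) produced = (3/3) × 1.267 = 1.267 mol
Step 2:
n(T) available = 1.267 mol
n(R) = 179.9 / 185.60 = 0.9693 mol
n/ν → T: 0.6335, R: 0.4847; R is limiting.
n(L) = (1/2) × 0.9693 = 0.4847 mol
mass = 0.4847 × 751.80 = 364.4 g

364 g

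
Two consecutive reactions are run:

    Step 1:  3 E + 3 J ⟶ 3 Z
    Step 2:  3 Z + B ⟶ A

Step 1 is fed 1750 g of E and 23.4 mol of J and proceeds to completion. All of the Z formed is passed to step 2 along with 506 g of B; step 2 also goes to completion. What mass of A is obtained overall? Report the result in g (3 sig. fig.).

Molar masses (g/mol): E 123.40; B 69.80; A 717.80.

Step 1:
n(E) = 1750 / 123.40 = 14.18 mol
n(J) = 23.40 mol
n/ν for E = 14.18/3 = 4.727
n/ν for J = 23.40/3 = 7.800
Smallest n/ν is E → limiting reagent.
n(Z) produced = (3/3) × 14.18 = 14.18 mol
Step 2:
n(Z) available = 14.18 mol
n(B) = 506.0 / 69.80 = 7.249 mol
n/ν for Z = 14.18/3 = 4.727
n/ν for B = 7.249/1 = 7.249
Smallest n/ν is Z → limiting reagent.
n(A) = (1/3) × 14.18 = 4.727 mol
mass = 4.727 × 717.80 = 3393 g

3390 g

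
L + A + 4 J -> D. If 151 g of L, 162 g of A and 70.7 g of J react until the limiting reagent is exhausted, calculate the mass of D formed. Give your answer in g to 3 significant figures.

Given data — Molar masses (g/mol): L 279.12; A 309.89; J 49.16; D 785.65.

282 g

n(L) = 151.0 / 279.12 = 0.5410 mol
n(A) = 162.0 / 309.89 = 0.5228 mol
n(J) = 70.70 / 49.16 = 1.438 mol
n/ν → L: 0.5410, A: 0.5228, J: 0.3595; J is limiting.
n(D) = (1/4) × 1.438 = 0.3595 mol
mass = 0.3595 × 785.65 = 282.4 g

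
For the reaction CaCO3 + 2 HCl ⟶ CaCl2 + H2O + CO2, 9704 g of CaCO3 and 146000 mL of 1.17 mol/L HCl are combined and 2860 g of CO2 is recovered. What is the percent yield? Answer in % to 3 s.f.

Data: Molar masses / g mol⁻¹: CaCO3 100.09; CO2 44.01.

n(CaCO3) = 9704 / 100.09 = 96.95 mol
n(HCl) = 1.17 × 146000/1000 = 170.8 mol
n/ν for CaCO3 = 96.95/1 = 96.95
n/ν for HCl = 170.8/2 = 85.40
Smallest n/ν is HCl → limiting reagent.
theoretical n(CO2) = (1/2) × 170.8 = 85.40 mol → 3758 g
% yield = 2860 / 3758 × 100 = 76.10 %

76.1 %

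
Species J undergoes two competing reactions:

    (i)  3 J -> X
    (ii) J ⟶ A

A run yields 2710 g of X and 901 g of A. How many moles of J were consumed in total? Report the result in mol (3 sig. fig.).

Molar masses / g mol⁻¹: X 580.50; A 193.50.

n(X) = 2710 / 580.50 = 4.668 mol
n(A) = 901 / 193.50 = 4.656 mol
n(J) via (i) = (3/1)×4.668 = 14.00 mol
n(J) via (ii) = (1/1)×4.656 = 4.656 mol
total n(J) = 14.00 + 4.656 = 18.66 mol

18.7 mol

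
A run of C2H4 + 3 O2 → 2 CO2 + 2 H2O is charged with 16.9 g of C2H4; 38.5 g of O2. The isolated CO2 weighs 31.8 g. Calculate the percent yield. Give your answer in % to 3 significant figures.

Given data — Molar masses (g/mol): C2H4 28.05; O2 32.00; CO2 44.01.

90.1 %

n(C2H4) = 16.90 / 28.05 = 0.6025 mol
n(O2) = 38.50 / 32.00 = 1.203 mol
n/ν for C2H4 = 0.6025/1 = 0.6025
n/ν for O2 = 1.203/3 = 0.4010
Smallest n/ν is O2 → limiting reagent.
theoretical n(CO2) = (2/3) × 1.203 = 0.8020 mol → 35.30 g
% yield = 31.8 / 35.30 × 100 = 90.08 %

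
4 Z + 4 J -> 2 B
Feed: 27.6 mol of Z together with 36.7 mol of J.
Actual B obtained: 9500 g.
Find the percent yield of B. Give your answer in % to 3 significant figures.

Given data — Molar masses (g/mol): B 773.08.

89.0 %

n(Z) = 27.60 mol
n(J) = 36.70 mol
n/ν for Z = 27.60/4 = 6.900
n/ν for J = 36.70/4 = 9.175
Smallest n/ν is Z → limiting reagent.
theoretical n(B) = (2/4) × 27.60 = 13.80 mol → 10670 g
% yield = 9500 / 10670 × 100 = 89.03 %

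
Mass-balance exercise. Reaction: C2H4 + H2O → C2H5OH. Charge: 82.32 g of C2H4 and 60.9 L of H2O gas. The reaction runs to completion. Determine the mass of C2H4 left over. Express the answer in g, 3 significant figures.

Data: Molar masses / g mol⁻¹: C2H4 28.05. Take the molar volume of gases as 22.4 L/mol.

6.06 g

n(C2H4) = 82.32 / 28.05 = 2.935 mol
n(H2O) = 60.90 / 22.4 = 2.719 mol
n/ν for C2H4 = 2.935/1 = 2.935
n/ν for H2O = 2.719/1 = 2.719
Smallest n/ν is H2O → limiting reagent.
C2H4 consumed = (1/1) × 2.719 = 2.719 mol
C2H4 remaining = 2.935 − 2.719 = 0.2160 mol
mass = 0.2160 × 28.05 = 6.059 g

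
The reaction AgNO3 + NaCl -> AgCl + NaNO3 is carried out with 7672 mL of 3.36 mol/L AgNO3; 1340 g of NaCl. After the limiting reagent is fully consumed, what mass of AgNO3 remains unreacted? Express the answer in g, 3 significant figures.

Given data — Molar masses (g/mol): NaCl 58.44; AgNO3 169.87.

484 g

n(AgNO3) = 3.36 × 7672/1000 = 25.78 mol
n(NaCl) = 1340 / 58.44 = 22.93 mol
n/ν → AgNO3: 25.78, NaCl: 22.93; NaCl is limiting.
AgNO3 consumed = (1/1) × 22.93 = 22.93 mol
AgNO3 remaining = 25.78 − 22.93 = 2.850 mol
mass = 2.850 × 169.87 = 484.1 g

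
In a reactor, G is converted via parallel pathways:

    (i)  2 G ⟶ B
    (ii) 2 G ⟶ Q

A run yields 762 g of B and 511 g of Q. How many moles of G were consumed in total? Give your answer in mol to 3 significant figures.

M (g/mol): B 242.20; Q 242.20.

n(B) = 762 / 242.20 = 3.146 mol
n(Q) = 511 / 242.20 = 2.110 mol
n(G) via (i) = (2/1)×3.146 = 6.292 mol
n(G) via (ii) = (2/1)×2.110 = 4.220 mol
total n(G) = 6.292 + 4.220 = 10.51 mol

10.5 mol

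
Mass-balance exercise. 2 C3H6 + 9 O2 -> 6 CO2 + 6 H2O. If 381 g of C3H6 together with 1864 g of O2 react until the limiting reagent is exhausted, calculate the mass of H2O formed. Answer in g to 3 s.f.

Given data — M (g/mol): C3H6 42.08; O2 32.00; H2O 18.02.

n(C3H6) = 381.0 / 42.08 = 9.054 mol
n(O2) = 1864 / 32.00 = 58.25 mol
n/ν for C3H6 = 9.054/2 = 4.527
n/ν for O2 = 58.25/9 = 6.472
Smallest n/ν is C3H6 → limiting reagent.
n(H2O) = (6/2) × 9.054 = 27.16 mol
mass = 27.16 × 18.02 = 489.4 g

489 g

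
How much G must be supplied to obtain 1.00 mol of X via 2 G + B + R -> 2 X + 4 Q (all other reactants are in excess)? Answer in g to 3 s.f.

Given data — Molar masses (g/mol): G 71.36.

n(X) = 1.000 mol
n(G) = (2/2) × 1.000 = 1.000 mol
mass = 1.000 × 71.36 = 71.36 g

71.4 g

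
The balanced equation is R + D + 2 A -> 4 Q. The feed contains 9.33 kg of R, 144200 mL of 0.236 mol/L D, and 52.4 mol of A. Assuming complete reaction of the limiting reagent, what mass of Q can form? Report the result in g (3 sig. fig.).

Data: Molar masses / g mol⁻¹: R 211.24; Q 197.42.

20700 g

n(R) = 9.330×1000 / 211.24 = 44.17 mol
n(D) = 0.236 × 144200/1000 = 34.03 mol
n(A) = 52.40 mol
n/ν → R: 44.17, D: 34.03, A: 26.20; A is limiting.
n(Q) = (4/2) × 52.40 = 104.8 mol
mass = 104.8 × 197.42 = 20690 g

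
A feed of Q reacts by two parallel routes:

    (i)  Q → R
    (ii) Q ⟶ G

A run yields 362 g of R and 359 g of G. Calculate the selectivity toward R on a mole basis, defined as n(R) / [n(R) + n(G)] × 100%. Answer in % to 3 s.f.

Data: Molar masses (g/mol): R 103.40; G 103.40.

50.2 %

n(R) = 362 / 103.40 = 3.501 mol
n(G) = 359 / 103.40 = 3.472 mol
selectivity = 3.501/(3.501+3.472) × 100 = 50.21 %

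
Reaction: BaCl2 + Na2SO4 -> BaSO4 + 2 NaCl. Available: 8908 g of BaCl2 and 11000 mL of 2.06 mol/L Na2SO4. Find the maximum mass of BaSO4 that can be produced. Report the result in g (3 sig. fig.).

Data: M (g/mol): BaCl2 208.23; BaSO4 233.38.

n(BaCl2) = 8908 / 208.23 = 42.78 mol
n(Na2SO4) = 2.06 × 11000/1000 = 22.66 mol
n/ν for BaCl2 = 42.78/1 = 42.78
n/ν for Na2SO4 = 22.66/1 = 22.66
Smallest n/ν is Na2SO4 → limiting reagent.
n(BaSO4) = (1/1) × 22.66 = 22.66 mol
mass = 22.66 × 233.38 = 5288 g

5290 g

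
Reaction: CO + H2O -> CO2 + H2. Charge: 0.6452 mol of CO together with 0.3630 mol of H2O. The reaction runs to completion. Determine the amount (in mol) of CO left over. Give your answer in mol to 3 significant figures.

n(CO) = 0.6452 mol
n(H2O) = 0.3630 mol
n/ν for CO = 0.6452/1 = 0.6452
n/ν for H2O = 0.3630/1 = 0.3630
Smallest n/ν is H2O → limiting reagent.
CO consumed = (1/1) × 0.3630 = 0.3630 mol
CO remaining = 0.6452 − 0.3630 = 0.2822 mol

0.282 mol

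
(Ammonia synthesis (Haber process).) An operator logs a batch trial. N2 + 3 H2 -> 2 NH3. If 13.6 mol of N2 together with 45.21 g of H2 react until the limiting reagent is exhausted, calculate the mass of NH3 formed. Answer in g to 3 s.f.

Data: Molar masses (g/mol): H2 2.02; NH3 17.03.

n(N2) = 13.60 mol
n(H2) = 45.21 / 2.02 = 22.38 mol
n/ν for N2 = 13.60/1 = 13.60
n/ν for H2 = 22.38/3 = 7.460
Smallest n/ν is H2 → limiting reagent.
n(NH3) = (2/3) × 22.38 = 14.92 mol
mass = 14.92 × 17.03 = 254.1 g

254 g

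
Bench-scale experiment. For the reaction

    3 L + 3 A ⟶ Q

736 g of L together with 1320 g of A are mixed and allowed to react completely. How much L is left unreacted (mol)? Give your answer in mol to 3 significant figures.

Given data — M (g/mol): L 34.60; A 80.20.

n(L) = 736.0 / 34.60 = 21.27 mol
n(A) = 1320 / 80.20 = 16.46 mol
n/ν → L: 7.090, A: 5.487; A is limiting.
L consumed = (3/3) × 16.46 = 16.46 mol
L remaining = 21.27 − 16.46 = 4.810 mol

4.81 mol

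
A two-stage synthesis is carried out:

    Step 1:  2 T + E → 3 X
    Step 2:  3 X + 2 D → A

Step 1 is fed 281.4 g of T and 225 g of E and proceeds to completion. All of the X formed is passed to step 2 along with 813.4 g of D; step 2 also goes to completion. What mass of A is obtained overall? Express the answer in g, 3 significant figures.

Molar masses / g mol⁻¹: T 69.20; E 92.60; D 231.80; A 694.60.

Step 1:
n(T) = 281.4 / 69.20 = 4.066 mol
n(E) = 225.0 / 92.60 = 2.430 mol
n/ν for T = 4.066/2 = 2.033
n/ν for E = 2.430/1 = 2.430
Smallest n/ν is T → limiting reagent.
n(X) produced = (3/2) × 4.066 = 6.099 mol
Step 2:
n(X) available = 6.099 mol
n(D) = 813.4 / 231.80 = 3.509 mol
n/ν for X = 6.099/3 = 2.033
n/ν for D = 3.509/2 = 1.755
Smallest n/ν is D → limiting reagent.
n(A) = (1/2) × 3.509 = 1.755 mol
mass = 1.755 × 694.60 = 1219 g

1220 g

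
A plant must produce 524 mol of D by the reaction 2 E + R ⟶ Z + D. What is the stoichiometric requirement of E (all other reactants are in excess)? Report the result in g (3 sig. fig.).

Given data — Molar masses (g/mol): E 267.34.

280000 g

n(D) = 524.0 mol
n(E) = (2/1) × 524.0 = 1048 mol
mass = 1048 × 267.34 = 280200 g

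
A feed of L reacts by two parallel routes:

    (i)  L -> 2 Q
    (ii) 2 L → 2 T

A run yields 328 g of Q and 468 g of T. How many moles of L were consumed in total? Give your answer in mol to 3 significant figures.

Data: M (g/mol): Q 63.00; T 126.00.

6.32 mol

n(Q) = 328 / 63.00 = 5.206 mol
n(T) = 468 / 126.00 = 3.714 mol
n(L) via (i) = (1/2)×5.206 = 2.603 mol
n(L) via (ii) = (2/2)×3.714 = 3.714 mol
total n(L) = 2.603 + 3.714 = 6.317 mol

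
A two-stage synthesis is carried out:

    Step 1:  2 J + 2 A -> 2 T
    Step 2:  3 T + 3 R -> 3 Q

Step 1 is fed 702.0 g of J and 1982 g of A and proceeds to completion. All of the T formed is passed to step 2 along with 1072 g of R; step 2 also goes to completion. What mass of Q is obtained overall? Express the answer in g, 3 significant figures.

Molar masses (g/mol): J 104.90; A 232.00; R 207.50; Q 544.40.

2810 g

Step 1:
n(J) = 702.0 / 104.90 = 6.692 mol
n(A) = 1982 / 232.00 = 8.543 mol
n/ν → J: 3.346, A: 4.272; J is limiting.
n(T) produced = (2/2) × 6.692 = 6.692 mol
Step 2:
n(T) available = 6.692 mol
n(R) = 1072 / 207.50 = 5.166 mol
n/ν → T: 2.231, R: 1.722; R is limiting.
n(Q) = (3/3) × 5.166 = 5.166 mol
mass = 5.166 × 544.40 = 2812 g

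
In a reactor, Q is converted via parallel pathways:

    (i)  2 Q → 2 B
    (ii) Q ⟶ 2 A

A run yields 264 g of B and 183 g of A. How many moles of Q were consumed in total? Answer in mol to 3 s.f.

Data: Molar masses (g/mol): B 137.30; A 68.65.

3.26 mol

n(B) = 264 / 137.30 = 1.923 mol
n(A) = 183 / 68.65 = 2.666 mol
n(Q) via (i) = (2/2)×1.923 = 1.923 mol
n(Q) via (ii) = (1/2)×2.666 = 1.333 mol
total n(Q) = 1.923 + 1.333 = 3.256 mol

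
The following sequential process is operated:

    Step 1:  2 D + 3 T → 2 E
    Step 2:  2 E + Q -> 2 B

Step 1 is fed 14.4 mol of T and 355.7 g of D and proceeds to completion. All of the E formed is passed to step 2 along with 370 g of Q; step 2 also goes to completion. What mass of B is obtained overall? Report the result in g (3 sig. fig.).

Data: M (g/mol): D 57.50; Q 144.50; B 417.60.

2140 g

Step 1:
n(T) = 14.40 mol
n(D) = 355.7 / 57.50 = 6.186 mol
n/ν → T: 4.800, D: 3.093; D is limiting.
n(E) produced = (2/2) × 6.186 = 6.186 mol
Step 2:
n(E) available = 6.186 mol
n(Q) = 370.0 / 144.50 = 2.561 mol
n/ν → E: 3.093, Q: 2.561; Q is limiting.
n(B) = (2/1) × 2.561 = 5.122 mol
mass = 5.122 × 417.60 = 2139 g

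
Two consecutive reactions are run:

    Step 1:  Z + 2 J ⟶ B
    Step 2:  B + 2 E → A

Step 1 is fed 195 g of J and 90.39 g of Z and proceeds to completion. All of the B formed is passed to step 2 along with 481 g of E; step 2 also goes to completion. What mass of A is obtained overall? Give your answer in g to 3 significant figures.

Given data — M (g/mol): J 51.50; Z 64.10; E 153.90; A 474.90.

670 g

Step 1:
n(J) = 195.0 / 51.50 = 3.786 mol
n(Z) = 90.39 / 64.10 = 1.410 mol
n/ν for J = 3.786/2 = 1.893
n/ν for Z = 1.410/1 = 1.410
Smallest n/ν is Z → limiting reagent.
n(B) produced = (1/1) × 1.410 = 1.410 mol
Step 2:
n(B) available = 1.410 mol
n(E) = 481.0 / 153.90 = 3.125 mol
n/ν for B = 1.410/1 = 1.410
n/ν for E = 3.125/2 = 1.563
Smallest n/ν is B → limiting reagent.
n(A) = (1/1) × 1.410 = 1.410 mol
mass = 1.410 × 474.90 = 669.6 g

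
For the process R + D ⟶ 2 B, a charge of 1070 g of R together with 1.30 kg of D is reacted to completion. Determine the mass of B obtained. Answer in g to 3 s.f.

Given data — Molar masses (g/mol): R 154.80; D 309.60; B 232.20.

n(R) = 1070 / 154.80 = 6.912 mol
n(D) = 1.300×1000 / 309.60 = 4.199 mol
n/ν for R = 6.912/1 = 6.912
n/ν for D = 4.199/1 = 4.199
Smallest n/ν is D → limiting reagent.
n(B) = (2/1) × 4.199 = 8.398 mol
mass = 8.398 × 232.20 = 1950 g

1950 g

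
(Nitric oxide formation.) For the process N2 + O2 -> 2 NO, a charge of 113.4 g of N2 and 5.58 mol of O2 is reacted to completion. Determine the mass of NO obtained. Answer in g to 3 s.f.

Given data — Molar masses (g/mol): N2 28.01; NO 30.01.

n(N2) = 113.4 / 28.01 = 4.049 mol
n(O2) = 5.580 mol
n/ν for N2 = 4.049/1 = 4.049
n/ν for O2 = 5.580/1 = 5.580
Smallest n/ν is N2 → limiting reagent.
n(NO) = (2/1) × 4.049 = 8.098 mol
mass = 8.098 × 30.01 = 243.0 g

243 g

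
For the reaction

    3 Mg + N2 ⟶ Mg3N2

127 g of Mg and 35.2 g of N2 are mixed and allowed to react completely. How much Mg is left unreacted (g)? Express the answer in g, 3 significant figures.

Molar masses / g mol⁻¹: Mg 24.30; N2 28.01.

35.4 g

n(Mg) = 127.0 / 24.30 = 5.226 mol
n(N2) = 35.20 / 28.01 = 1.257 mol
n/ν for Mg = 5.226/3 = 1.742
n/ν for N2 = 1.257/1 = 1.257
Smallest n/ν is N2 → limiting reagent.
Mg consumed = (3/1) × 1.257 = 3.771 mol
Mg remaining = 5.226 − 3.771 = 1.455 mol
mass = 1.455 × 24.30 = 35.36 g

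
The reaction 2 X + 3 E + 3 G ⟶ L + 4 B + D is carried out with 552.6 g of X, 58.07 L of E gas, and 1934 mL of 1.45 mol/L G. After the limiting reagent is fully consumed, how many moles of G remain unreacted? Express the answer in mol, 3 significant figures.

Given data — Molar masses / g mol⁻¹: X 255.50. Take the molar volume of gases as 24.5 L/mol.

0.434 mol

n(X) = 552.6 / 255.50 = 2.163 mol
n(E) = 58.07 / 24.5 = 2.370 mol
n(G) = 1.45 × 1934/1000 = 2.804 mol
n/ν → X: 1.082, E: 0.7900, G: 0.9347; E is limiting.
G consumed = (3/3) × 2.370 = 2.370 mol
G remaining = 2.804 − 2.370 = 0.4340 mol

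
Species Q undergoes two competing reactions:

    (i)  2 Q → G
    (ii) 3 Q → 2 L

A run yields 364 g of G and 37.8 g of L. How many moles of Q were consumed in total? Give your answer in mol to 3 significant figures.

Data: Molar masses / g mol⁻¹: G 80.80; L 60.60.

n(G) = 364 / 80.80 = 4.505 mol
n(L) = 37.8 / 60.60 = 0.6238 mol
n(Q) via (i) = (2/1)×4.505 = 9.010 mol
n(Q) via (ii) = (3/2)×0.6238 = 0.9357 mol
total n(Q) = 9.010 + 0.9357 = 9.946 mol

9.95 mol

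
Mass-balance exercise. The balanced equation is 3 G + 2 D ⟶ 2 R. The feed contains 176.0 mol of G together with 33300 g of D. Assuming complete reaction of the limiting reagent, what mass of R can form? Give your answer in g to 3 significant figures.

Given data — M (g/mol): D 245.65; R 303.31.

n(G) = 176.0 mol
n(D) = 33300 / 245.65 = 135.6 mol
n/ν → G: 58.67, D: 67.80; G is limiting.
n(R) = (2/3) × 176.0 = 117.3 mol
mass = 117.3 × 303.31 = 35580 g

35600 g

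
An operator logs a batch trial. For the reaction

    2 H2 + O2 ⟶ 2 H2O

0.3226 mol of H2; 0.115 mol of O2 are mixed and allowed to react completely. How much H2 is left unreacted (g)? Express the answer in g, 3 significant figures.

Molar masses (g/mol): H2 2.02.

n(H2) = 0.3226 mol
n(O2) = 0.1150 mol
n/ν → H2: 0.1613, O2: 0.1150; O2 is limiting.
H2 consumed = (2/1) × 0.1150 = 0.2300 mol
H2 remaining = 0.3226 − 0.2300 = 0.09260 mol
mass = 0.09260 × 2.02 = 0.1871 g

0.187 g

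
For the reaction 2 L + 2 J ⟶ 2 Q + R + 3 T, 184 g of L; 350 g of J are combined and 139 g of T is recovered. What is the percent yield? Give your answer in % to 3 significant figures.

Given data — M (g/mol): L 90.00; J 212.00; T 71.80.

n(L) = 184.0 / 90.00 = 2.044 mol
n(J) = 350.0 / 212.00 = 1.651 mol
n/ν for L = 2.044/2 = 1.022
n/ν for J = 1.651/2 = 0.8255
Smallest n/ν is J → limiting reagent.
theoretical n(T) = (3/2) × 1.651 = 2.477 mol → 177.8 g
% yield = 139 / 177.8 × 100 = 78.18 %

78.2 %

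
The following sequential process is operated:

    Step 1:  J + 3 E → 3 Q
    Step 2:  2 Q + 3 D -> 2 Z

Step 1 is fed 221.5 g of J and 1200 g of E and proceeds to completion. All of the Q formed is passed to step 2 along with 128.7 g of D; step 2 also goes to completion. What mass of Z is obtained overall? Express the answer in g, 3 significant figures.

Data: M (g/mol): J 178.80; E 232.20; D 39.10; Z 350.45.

Step 1:
n(J) = 221.5 / 178.80 = 1.239 mol
n(E) = 1200 / 232.20 = 5.168 mol
n/ν → J: 1.239, E: 1.723; J is limiting.
n(Q) produced = (3/1) × 1.239 = 3.717 mol
Step 2:
n(Q) available = 3.717 mol
n(D) = 128.7 / 39.10 = 3.292 mol
n/ν → Q: 1.859, D: 1.097; D is limiting.
n(Z) = (2/3) × 3.292 = 2.195 mol
mass = 2.195 × 350.45 = 769.2 g

769 g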